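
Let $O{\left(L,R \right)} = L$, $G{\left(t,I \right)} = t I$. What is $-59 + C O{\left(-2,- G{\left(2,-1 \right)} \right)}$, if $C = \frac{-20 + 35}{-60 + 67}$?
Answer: $- \frac{443}{7} \approx -63.286$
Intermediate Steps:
$G{\left(t,I \right)} = I t$
$C = \frac{15}{7} \approx 2.1429$
$-59 + C O{\left(-2,- G{\left(2,-1 \right)} \right)} = -59 + \frac{15}{7} \left(-2\right) = -59 - \frac{30}{7} = - \frac{443}{7}$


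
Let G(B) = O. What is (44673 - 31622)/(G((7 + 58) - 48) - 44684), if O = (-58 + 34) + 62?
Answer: -13051/44646 ≈ -0.29232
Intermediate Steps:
O = 38 (O = -24 + 62 = 38)
G(B) = 38
(44673 - 31622)/(G((7 + 58) - 48) - 44684) = (44673 - 31622)/(38 - 44684) = 13051/(-44646) = 13051*(-1/44646) = -13051/44646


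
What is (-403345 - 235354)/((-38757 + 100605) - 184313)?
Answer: 638699/122465 ≈ 5.2154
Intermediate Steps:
(-403345 - 235354)/((-38757 + 100605) - 184313) = -638699/(61848 - 184313) = -638699/(-122465) = -638699*(-1/122465) = 638699/122465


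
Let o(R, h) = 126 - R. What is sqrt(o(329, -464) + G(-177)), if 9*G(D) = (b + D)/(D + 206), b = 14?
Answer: I*sqrt(1541234)/87 ≈ 14.27*I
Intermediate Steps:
G(D) = (14 + D)/(9*(206 + D)) (G(D) = ((14 + D)/(D + 206))/9 = ((14 + D)/(206 + D))/9 = (14 + D)/(9*(206 + D)))
sqrt(o(329, -464) + G(-177)) = sqrt((126 - 1*329) + (14 - 177)/(9*(206 - 177))) = sqrt((126 - 329) + (1/9)*(-163)/29) = sqrt(-203 + (1/9)*(1/29)*(-163)) = sqrt(-203 - 163/261) = sqrt(-53146/261) = I*sqrt(1541234)/87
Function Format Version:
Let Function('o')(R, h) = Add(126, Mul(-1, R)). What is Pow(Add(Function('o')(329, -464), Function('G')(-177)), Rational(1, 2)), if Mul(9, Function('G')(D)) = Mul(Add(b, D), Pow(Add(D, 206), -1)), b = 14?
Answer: Mul(Rational(1, 87), I, Pow(1541234, Rational(1, 2))) ≈ Mul(14.270, I)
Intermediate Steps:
Function('G')(D) = Mul(Rational(1, 9), Pow(Add(206, D), -1), Add(14, D)) (Function('G')(D) = Mul(Rational(1, 9), Mul(Add(14, D), Pow(Add(D, 206), -1))) = Mul(Rational(1, 9), Mul(Add(14, D), Pow(Add(206, D), -1))) = Mul(Rational(1, 9), Mul(Pow(Add(206, D), -1), Add(14, D))) = Mul(Rational(1, 9), Pow(Add(206, D), -1), Add(14, D)))
Pow(Add(Function('o')(329, -464), Function('G')(-177)), Rational(1, 2)) = Pow(Add(Add(126, Mul(-1, 329)), Mul(Rational(1, 9), Pow(Add(206, -177), -1), Add(14, -177))), Rational(1, 2)) = Pow(Add(Add(126, -329), Mul(Rational(1, 9), Pow(29, -1), -163)), Rational(1, 2)) = Pow(Add(-203, Mul(Rational(1, 9), Rational(1, 29), -163)), Rational(1, 2)) = Pow(Add(-203, Rational(-163, 261)), Rational(1, 2)) = Pow(Rational(-53146, 261), Rational(1, 2)) = Mul(Rational(1, 87), I, Pow(1541234, Rational(1, 2)))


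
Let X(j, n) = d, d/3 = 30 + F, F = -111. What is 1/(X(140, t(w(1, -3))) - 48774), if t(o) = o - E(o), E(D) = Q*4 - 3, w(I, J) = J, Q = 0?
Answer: -1/49017 ≈ -2.0401e-5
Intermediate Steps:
E(D) = -3 (E(D) = 0*4 - 3 = 0 - 3 = -3)
t(o) = 3 + o (t(o) = o - 1*(-3) = o + 3 = 3 + o)
d = -243 (d = 3*(30 - 111) = 3*(-81) = -243)
X(j, n) = -243
1/(X(140, t(w(1, -3))) - 48774) = 1/(-243 - 48774) = 1/(-49017) = -1/49017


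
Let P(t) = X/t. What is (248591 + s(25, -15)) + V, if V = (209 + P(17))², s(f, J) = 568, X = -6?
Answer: 84588160/289 ≈ 2.9269e+5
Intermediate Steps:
P(t) = -6/t
V = 12581209/289 (V = (209 - 6/17)² = (3547/17)² = 12581209/289 ≈ 43534.)
(248591 + s(25, -15)) + V = (248591 + 568) + 12581209/289 = 249159 + 12581209/289 = 84588160/289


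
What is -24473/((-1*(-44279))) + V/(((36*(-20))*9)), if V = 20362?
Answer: -530097019/143463960 ≈ -3.6950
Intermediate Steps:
-24473/((-1*(-44279))) + V/(((36*(-20))*9)) = -24473/((-1*(-44279))) + 20362/(((36*(-20))*9)) = -24473/44279 + 20362/((-720*9)) = -24473*1/44279 + 20362/(-6480) = -24473/44279 + 20362*(-1/6480) = -24473/44279 - 10181/3240 = -530097019/143463960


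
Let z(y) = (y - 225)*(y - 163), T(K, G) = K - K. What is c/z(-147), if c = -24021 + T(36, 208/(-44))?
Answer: -8007/38440 ≈ -0.20830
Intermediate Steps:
T(K, G) = 0
z(y) = (-225 + y)*(-163 + y)
c = -24021 (c = -24021 + 0 = -24021)
c/z(-147) = -24021/(36675 + (-147)² - 388*(-147)) = -24021/(36675 + 21609 + 57036) = -24021/115320 = -24021*1/115320 = -8007/38440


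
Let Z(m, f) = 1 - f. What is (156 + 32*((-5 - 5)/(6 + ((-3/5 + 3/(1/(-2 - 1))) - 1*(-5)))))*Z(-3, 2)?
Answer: 508/7 ≈ 72.571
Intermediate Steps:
(156 + 32*((-5 - 5)/(6 + ((-3/5 + 3/(1/(-2 - 1))) - 1*(-5)))))*Z(-3, 2) = (156 + 32*((-5 - 5)/(6 + ((-3/5 + 3/(1/(-2 - 1))) - 1*(-5)))))*(1 - 1*2) = (156 + 32*(-10/(6 + ((-3*⅕ + 3/(1/(-3))) + 5))))*(1 - 2) = (156 + 32*(-10/(6 + ((-⅗ + 3/(-⅓)) + 5))))*(-1) = (156 + 32*(-10/(6 + ((-⅗ + 3*(-3)) + 5))))*(-1) = (156 + 32*(-10/(6 + ((-⅗ - 9) + 5))))*(-1) = (156 + 32*(-10/(6 + (-48/5 + 5))))*(-1) = (156 + 32*(-10/(6 - 23/5)))*(-1) = (156 + 32*(-10/7/5))*(-1) = (156 + 32*(-10*5/7))*(-1) = (156 + 32*(-50/7))*(-1) = (156 - 1600/7)*(-1) = -508/7*(-1) = 508/7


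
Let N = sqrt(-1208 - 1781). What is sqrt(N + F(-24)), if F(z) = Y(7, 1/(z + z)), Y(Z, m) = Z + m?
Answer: sqrt(1005 + 1008*I*sqrt(61))/12 ≈ 5.572 + 4.9059*I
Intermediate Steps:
F(z) = 7 + 1/(2*z) (F(z) = 7 + 1/(z + z) = 7 + 1/(2*z))
N = 7*I*sqrt(61) (N = sqrt(-2989) = 7*I*sqrt(61) ≈ 54.672*I)
sqrt(N + F(-24)) = sqrt(7*I*sqrt(61) + (7 + (1/2)/(-24))) = sqrt(7*I*sqrt(61) + (7 + (1/2)*(-1/24))) = sqrt(7*I*sqrt(61) + (7 - 1/48)) = sqrt(7*I*sqrt(61) + 335/48) = sqrt(335/48 + 7*I*sqrt(61))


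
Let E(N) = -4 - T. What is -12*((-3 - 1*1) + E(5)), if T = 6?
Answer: 168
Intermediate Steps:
E(N) = -10 (E(N) = -4 - 1*6 = -4 - 6 = -10)
-12*((-3 - 1*1) + E(5)) = -12*((-3 - 1*1) - 10) = -12*((-3 - 1) - 10) = -12*(-4 - 10) = -12*(-14) = 168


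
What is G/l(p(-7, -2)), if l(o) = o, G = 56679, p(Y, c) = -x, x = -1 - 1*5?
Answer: 18893/2 ≈ 9446.5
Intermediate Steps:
x = -6 (x = -1 - 5 = -6)
p(Y, c) = 6 (p(Y, c) = -1*(-6) = 6)
G/l(p(-7, -2)) = 56679/6 = 56679*(1/6) = 18893/2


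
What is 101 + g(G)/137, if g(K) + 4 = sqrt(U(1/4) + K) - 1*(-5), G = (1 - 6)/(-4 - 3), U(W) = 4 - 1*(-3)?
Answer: 13838/137 + 3*sqrt(42)/959 ≈ 101.03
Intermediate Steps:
U(W) = 7 (U(W) = 4 + 3 = 7)
G = 5/7 (G = -5/(-7) = -5*(-1/7) = 5/7 ≈ 0.71429)
g(K) = 1 + sqrt(7 + K) (g(K) = -4 + (sqrt(7 + K) - 1*(-5)) = -4 + (sqrt(7 + K) + 5) = -4 + (5 + sqrt(7 + K)) = 1 + sqrt(7 + K))
101 + g(G)/137 = 101 + (1 + sqrt(7 + 5/7))/137 = 101 + (1 + sqrt(54/7))*(1/137) = 101 + (1 + 3*sqrt(42)/7)*(1/137) = 101 + (1/137 + 3*sqrt(42)/959) = 13838/137 + 3*sqrt(42)/959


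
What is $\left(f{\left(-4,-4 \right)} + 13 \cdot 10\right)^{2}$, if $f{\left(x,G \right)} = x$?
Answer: $15876$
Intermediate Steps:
$\left(f{\left(-4,-4 \right)} + 13 \cdot 10\right)^{2} = \left(-4 + 13 \cdot 10\right)^{2} = \left(-4 + 130\right)^{2} = 126^{2} = 15876$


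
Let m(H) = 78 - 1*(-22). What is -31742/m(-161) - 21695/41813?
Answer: -664698873/2090650 ≈ -317.94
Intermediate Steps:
m(H) = 100 (m(H) = 78 + 22 = 100)
-31742/m(-161) - 21695/41813 = -31742/100 - 21695/41813 = -31742*1/100 - 21695*1/41813 = -15871/50 - 21695/41813 = -664698873/2090650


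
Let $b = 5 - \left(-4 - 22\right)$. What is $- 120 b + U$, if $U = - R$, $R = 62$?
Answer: $-3782$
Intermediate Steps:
$U = -62$ ($U = \left(-1\right) 62 = -62$)
$b = 31$ ($b = 5 - \left(-4 - 22\right) = 5 - -26 = 5 + 26 = 31$)
$- 120 b + U = \left(-120\right) 31 - 62 = -3720 - 62 = -3782$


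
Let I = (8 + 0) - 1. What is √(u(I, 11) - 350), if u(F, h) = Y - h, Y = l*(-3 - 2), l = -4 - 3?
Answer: I*√326 ≈ 18.055*I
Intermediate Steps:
l = -7
I = 7 (I = 8 - 1 = 7)
Y = 35 (Y = -7*(-3 - 2) = -7*(-5) = 35)
u(F, h) = 35 - h
√(u(I, 11) - 350) = √((35 - 1*11) - 350) = √((35 - 11) - 350) = √(24 - 350) = √(-326) = I*√326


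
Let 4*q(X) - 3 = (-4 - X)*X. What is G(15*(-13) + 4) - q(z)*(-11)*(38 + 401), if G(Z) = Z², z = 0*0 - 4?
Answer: 160411/4 ≈ 40103.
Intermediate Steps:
z = -4 (z = 0 - 4 = -4)
q(X) = ¾ + X*(-4 - X)/4 (q(X) = ¾ + ((-4 - X)*X)/4 = ¾ + (X*(-4 - X))/4 = ¾ + X*(-4 - X)/4)
G(15*(-13) + 4) - q(z)*(-11)*(38 + 401) = (15*(-13) + 4)² - (¾ - 1*(-4) - ¼*(-4)²)*(-11)*(38 + 401) = (-195 + 4)² - (¾ + 4 - ¼*16)*(-11)*439 = (-191)² - (¾ + 4 - 4)*(-11)*439 = 36481 - (¾)*(-11)*439 = 36481 - (-33)*439/4 = 36481 - 1*(-14487/4) = 36481 + 14487/4 = 160411/4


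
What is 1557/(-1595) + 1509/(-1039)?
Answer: -4024578/1657205 ≈ -2.4285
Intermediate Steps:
1557/(-1595) + 1509/(-1039) = 1557*(-1/1595) + 1509*(-1/1039) = -1557/1595 - 1509/1039 = -4024578/1657205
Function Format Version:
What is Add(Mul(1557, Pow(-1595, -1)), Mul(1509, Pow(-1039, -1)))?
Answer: Rational(-4024578, 1657205) ≈ -2.4285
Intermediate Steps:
Add(Mul(1557, Pow(-1595, -1)), Mul(1509, Pow(-1039, -1))) = Add(Mul(1557, Rational(-1, 1595)), Mul(1509, Rational(-1, 1039))) = Add(Rational(-1557, 1595), Rational(-1509, 1039)) = Rational(-4024578, 1657205)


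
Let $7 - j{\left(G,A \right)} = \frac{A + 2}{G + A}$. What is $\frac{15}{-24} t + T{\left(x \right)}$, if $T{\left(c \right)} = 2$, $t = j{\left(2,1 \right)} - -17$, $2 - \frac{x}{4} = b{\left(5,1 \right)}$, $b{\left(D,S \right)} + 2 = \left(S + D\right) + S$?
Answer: $- \frac{99}{8} \approx -12.375$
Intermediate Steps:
$j{\left(G,A \right)} = 7 - \frac{2 + A}{A + G}$ ($j{\left(G,A \right)} = 7 - \frac{A + 2}{G + A} = 7 - \frac{2 + A}{A + G}$)
$b{\left(D,S \right)} = -2 + D + 2 S$ ($b{\left(D,S \right)} = -2 + \left(\left(S + D\right) + S\right) = -2 + \left(\left(D + S\right) + S\right) = -2 + \left(D + 2 S\right) = -2 + D + 2 S$)
$x = -12$ ($x = 8 - 4 \left(-2 + 5 + 2 \cdot 1\right) = 8 - 4 \left(-2 + 5 + 2\right) = 8 - 20 = -12$)
$t = 23$ ($t = \frac{-2 + 6 \cdot 1 + 7 \cdot 2}{1 + 2} - -17 = \frac{-2 + 6 + 14}{3} + 17 = \frac{1}{3} \cdot 18 + 17 = 6 + 17 = 23$)
$\frac{15}{-24} t + T{\left(x \right)} = \frac{15}{-24} \cdot 23 + 2 = 15 \left(- \frac{1}{24}\right) 23 + 2 = \left(- \frac{5}{8}\right) 23 + 2 = - \frac{115}{8} + 2 = - \frac{99}{8}$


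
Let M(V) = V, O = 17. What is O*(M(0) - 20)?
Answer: -340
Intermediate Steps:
O*(M(0) - 20) = 17*(0 - 20) = 17*(-20) = -340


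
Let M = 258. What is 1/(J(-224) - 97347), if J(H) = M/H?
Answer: -112/10902993 ≈ -1.0272e-5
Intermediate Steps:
J(H) = 258/H
1/(J(-224) - 97347) = 1/(258/(-224) - 97347) = 1/(258*(-1/224) - 97347) = 1/(-129/112 - 97347) = 1/(-10902993/112) = -112/10902993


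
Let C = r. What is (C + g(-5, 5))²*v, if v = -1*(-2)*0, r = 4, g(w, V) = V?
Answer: 0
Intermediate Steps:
C = 4
v = 0 (v = 2*0 = 0)
(C + g(-5, 5))²*v = (4 + 5)²*0 = 9²*0 = 81*0 = 0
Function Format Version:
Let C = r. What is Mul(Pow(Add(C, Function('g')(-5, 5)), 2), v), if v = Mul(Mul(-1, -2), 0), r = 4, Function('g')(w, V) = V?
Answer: 0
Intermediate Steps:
C = 4
v = 0 (v = Mul(2, 0) = 0)
Mul(Pow(Add(C, Function('g')(-5, 5)), 2), v) = Mul(Pow(Add(4, 5), 2), 0) = Mul(Pow(9, 2), 0) = Mul(81, 0) = 0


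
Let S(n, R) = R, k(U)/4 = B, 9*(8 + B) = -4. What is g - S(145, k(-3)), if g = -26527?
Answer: -238439/9 ≈ -26493.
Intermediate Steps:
B = -76/9 (B = -8 + (1/9)*(-4) = -8 - 4/9 = -76/9 ≈ -8.4444)
k(U) = -304/9 (k(U) = 4*(-76/9) = -304/9)
g - S(145, k(-3)) = -26527 - 1*(-304/9) = -26527 + 304/9 = -238439/9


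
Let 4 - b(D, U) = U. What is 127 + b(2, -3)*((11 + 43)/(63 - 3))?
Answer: 1333/10 ≈ 133.30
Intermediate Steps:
b(D, U) = 4 - U
127 + b(2, -3)*((11 + 43)/(63 - 3)) = 127 + (4 - 1*(-3))*((11 + 43)/(63 - 3)) = 127 + (4 + 3)*(54/60) = 127 + 7*(54*(1/60)) = 127 + 7*(9/10) = 127 + 63/10 = 1333/10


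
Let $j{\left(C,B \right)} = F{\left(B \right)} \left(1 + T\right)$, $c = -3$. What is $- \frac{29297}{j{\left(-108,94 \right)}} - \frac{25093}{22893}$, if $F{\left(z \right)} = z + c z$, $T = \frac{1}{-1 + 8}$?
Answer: $\frac{4657133675}{34431072} \approx 135.26$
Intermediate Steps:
$T = \frac{1}{7} \approx 0.14286$
$F{\left(z \right)} = - 2 z$ ($F{\left(z \right)} = z - 3 z = - 2 z$)
$j{\left(C,B \right)} = - \frac{16 B}{7}$ ($j{\left(C,B \right)} = - 2 B \left(1 + \frac{1}{7}\right) = - 2 B \frac{8}{7} = - \frac{16 B}{7}$)
$- \frac{29297}{j{\left(-108,94 \right)}} - \frac{25093}{22893} = - \frac{29297}{\left(- \frac{16}{7}\right) 94} - \frac{25093}{22893} = - \frac{29297}{- \frac{1504}{7}} - \frac{25093}{22893} = \left(-29297\right) \left(- \frac{7}{1504}\right) - \frac{25093}{22893} = \frac{205079}{1504} - \frac{25093}{22893} = \frac{4657133675}{34431072}$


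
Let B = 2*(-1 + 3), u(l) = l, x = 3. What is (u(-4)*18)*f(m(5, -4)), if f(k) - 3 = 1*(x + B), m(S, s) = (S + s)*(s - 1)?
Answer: -720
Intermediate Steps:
m(S, s) = (-1 + s)*(S + s) (m(S, s) = (S + s)*(-1 + s) = (-1 + s)*(S + s))
B = 4 (B = 2*2 = 4)
f(k) = 10 (f(k) = 3 + 1*(3 + 4) = 3 + 1*7 = 3 + 7 = 10)
(u(-4)*18)*f(m(5, -4)) = -4*18*10 = -72*10 = -720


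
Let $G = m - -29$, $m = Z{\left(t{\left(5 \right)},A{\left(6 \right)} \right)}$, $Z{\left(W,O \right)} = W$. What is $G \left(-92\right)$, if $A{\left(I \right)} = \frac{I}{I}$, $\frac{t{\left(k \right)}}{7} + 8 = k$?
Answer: $-736$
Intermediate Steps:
$t{\left(k \right)} = -56 + 7 k$
$A{\left(I \right)} = 1$
$m = -21$ ($m = -56 + 7 \cdot 5 = -56 + 35 = -21$)
$G = 8$ ($G = -21 - -29 = -21 + 29 = 8$)
$G \left(-92\right) = 8 \left(-92\right) = -736$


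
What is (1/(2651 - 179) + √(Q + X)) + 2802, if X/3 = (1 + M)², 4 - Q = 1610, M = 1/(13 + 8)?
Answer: 6926545/2472 + I*√706794/21 ≈ 2802.0 + 40.034*I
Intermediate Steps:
M = 1/21 ≈ 0.047619
Q = -1606 (Q = 4 - 1*1610 = 4 - 1610 = -1606)
X = 484/147 (X = 3*(1 + 1/21)² = 3*(22/21)² = 3*(484/441) = 484/147 ≈ 3.2925)
(1/(2651 - 179) + √(Q + X)) + 2802 = (1/(2651 - 179) + √(-1606 + 484/147)) + 2802 = (1/2472 + √(-235598/147)) + 2802 = (1/2472 + I*√706794/21) + 2802 = 6926545/2472 + I*√706794/21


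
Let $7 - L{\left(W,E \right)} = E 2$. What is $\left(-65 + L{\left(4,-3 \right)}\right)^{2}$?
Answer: $2704$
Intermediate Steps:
$L{\left(W,E \right)} = 7 - 2 E$ ($L{\left(W,E \right)} = 7 - E 2 = 7 - 2 E$)
$\left(-65 + L{\left(4,-3 \right)}\right)^{2} = \left(-65 + \left(7 - -6\right)\right)^{2} = \left(-65 + \left(7 + 6\right)\right)^{2} = \left(-65 + 13\right)^{2} = \left(-52\right)^{2} = 2704$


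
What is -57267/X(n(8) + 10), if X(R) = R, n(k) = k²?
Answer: -57267/74 ≈ -773.88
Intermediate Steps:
-57267/X(n(8) + 10) = -57267/(8² + 10) = -57267/(64 + 10) = -57267/74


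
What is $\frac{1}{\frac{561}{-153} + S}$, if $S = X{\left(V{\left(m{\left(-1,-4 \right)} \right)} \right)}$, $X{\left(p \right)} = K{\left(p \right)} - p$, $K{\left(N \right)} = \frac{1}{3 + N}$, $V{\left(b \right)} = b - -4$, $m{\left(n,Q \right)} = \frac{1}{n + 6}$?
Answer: $- \frac{180}{1391} \approx -0.1294$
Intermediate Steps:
$m{\left(n,Q \right)} = \frac{1}{6 + n}$
$V{\left(b \right)} = 4 + b$ ($V{\left(b \right)} = b + 4 = 4 + b$)
$X{\left(p \right)} = \frac{1}{3 + p} - p$
$S = - \frac{731}{180}$ ($S = \frac{1 - \left(4 + \frac{1}{6 - 1}\right) \left(3 + \left(4 + \frac{1}{6 - 1}\right)\right)}{3 + \left(4 + \frac{1}{6 - 1}\right)} = \frac{1 - \left(4 + \frac{1}{5}\right) \left(3 + \left(4 + \frac{1}{5}\right)\right)}{3 + \left(4 + \frac{1}{5}\right)} = \frac{1 - \frac{21 \left(3 + \frac{21}{5}\right)}{5}}{3 + \frac{21}{5}} = \frac{1 - \frac{21}{5} \cdot \frac{36}{5}}{\frac{36}{5}} = \frac{5 \left(1 - \frac{756}{25}\right)}{36} = \frac{5}{36} \left(- \frac{731}{25}\right) = - \frac{731}{180} \approx -4.0611$)
$\frac{1}{\frac{561}{-153} + S} = \frac{1}{\frac{561}{-153} - \frac{731}{180}} = \frac{1}{561 \left(- \frac{1}{153}\right) - \frac{731}{180}} = \frac{1}{- \frac{11}{3} - \frac{731}{180}} = \frac{1}{- \frac{1391}{180}} = - \frac{180}{1391}$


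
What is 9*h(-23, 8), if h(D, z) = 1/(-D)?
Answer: 9/23 ≈ 0.39130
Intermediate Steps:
h(D, z) = -1/D
9*h(-23, 8) = 9*(-1/(-23)) = 9*(-1*(-1/23)) = 9*(1/23) = 9/23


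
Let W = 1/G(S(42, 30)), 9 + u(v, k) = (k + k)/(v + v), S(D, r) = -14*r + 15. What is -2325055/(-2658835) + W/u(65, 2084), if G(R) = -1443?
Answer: 77370056444/88480179363 ≈ 0.87443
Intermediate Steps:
S(D, r) = 15 - 14*r
u(v, k) = -9 + k/v (u(v, k) = -9 + (k + k)/(v + v) = -9 + (2*k)/((2*v)) = -9 + (2*k)*(1/(2*v)) = -9 + k/v)
W = -1/1443 (W = 1/(-1443) = -1/1443 ≈ -0.00069300)
-2325055/(-2658835) + W/u(65, 2084) = -2325055/(-2658835) - 1/(1443*(-9 + 2084/65)) = -2325055*(-1/2658835) - 1/(1443*(-9 + 2084*(1/65))) = 465011/531767 - 1/(1443*(-9 + 2084/65)) = 465011/531767 - 1/(1443*1499/65) = 465011/531767 - 1/1443*65/1499 = 465011/531767 - 5/166389 = 77370056444/88480179363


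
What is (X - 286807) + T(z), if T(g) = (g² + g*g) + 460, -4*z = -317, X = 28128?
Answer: -1965263/8 ≈ -2.4566e+5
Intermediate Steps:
z = 317/4 (z = -¼*(-317) = 317/4 ≈ 79.250)
T(g) = 460 + 2*g² (T(g) = (g² + g²) + 460 = 2*g² + 460 = 460 + 2*g²)
(X - 286807) + T(z) = (28128 - 286807) + (460 + 2*(317/4)²) = -258679 + (460 + 2*(100489/16)) = -258679 + (460 + 100489/8) = -258679 + 104169/8 = -1965263/8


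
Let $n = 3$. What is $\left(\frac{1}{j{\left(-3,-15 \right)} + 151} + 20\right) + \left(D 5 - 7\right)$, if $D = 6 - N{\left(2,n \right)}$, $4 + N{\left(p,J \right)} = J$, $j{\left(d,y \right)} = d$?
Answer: $\frac{7105}{148} \approx 48.007$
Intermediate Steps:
$N{\left(p,J \right)} = -4 + J$
$D = 7$ ($D = 6 - \left(-4 + 3\right) = 6 - -1 = 6 + 1 = 7$)
$\left(\frac{1}{j{\left(-3,-15 \right)} + 151} + 20\right) + \left(D 5 - 7\right) = \left(\frac{1}{-3 + 151} + 20\right) + \left(7 \cdot 5 - 7\right) = \left(\frac{1}{148} + 20\right) + \left(35 - 7\right) = \left(\frac{1}{148} + 20\right) + 28 = \frac{2961}{148} + 28 = \frac{7105}{148}$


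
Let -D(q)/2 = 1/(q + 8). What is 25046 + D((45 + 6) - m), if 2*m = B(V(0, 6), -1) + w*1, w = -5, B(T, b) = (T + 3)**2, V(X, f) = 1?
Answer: 2679918/107 ≈ 25046.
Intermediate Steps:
B(T, b) = (3 + T)**2
m = 11/2 (m = ((3 + 1)**2 - 5*1)/2 = (4**2 - 5)/2 = (16 - 5)/2 = (1/2)*11 = 11/2 ≈ 5.5000)
D(q) = -2/(8 + q) (D(q) = -2/(q + 8) = -2/(8 + q))
25046 + D((45 + 6) - m) = 25046 - 2/(8 + ((45 + 6) - 1*11/2)) = 25046 - 2/(8 + (51 - 11/2)) = 25046 - 2/(8 + 91/2) = 25046 - 2/107/2 = 25046 - 2*2/107 = 25046 - 4/107 = 2679918/107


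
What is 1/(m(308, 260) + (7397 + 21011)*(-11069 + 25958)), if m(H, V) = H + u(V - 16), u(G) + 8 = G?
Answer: 1/422967256 ≈ 2.3642e-9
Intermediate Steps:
u(G) = -8 + G
m(H, V) = -24 + H + V (m(H, V) = H + (-8 + (V - 16)) = H + (-8 + (-16 + V)) = H + (-24 + V) = -24 + H + V)
1/(m(308, 260) + (7397 + 21011)*(-11069 + 25958)) = 1/((-24 + 308 + 260) + (7397 + 21011)*(-11069 + 25958)) = 1/(544 + 28408*14889) = 1/(544 + 422966712) = 1/422967256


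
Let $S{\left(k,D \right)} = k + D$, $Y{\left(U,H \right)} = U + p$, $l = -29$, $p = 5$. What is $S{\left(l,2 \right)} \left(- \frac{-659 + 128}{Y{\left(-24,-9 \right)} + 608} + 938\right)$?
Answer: $- \frac{14931351}{589} \approx -25350.0$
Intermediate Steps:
$Y{\left(U,H \right)} = 5 + U$ ($Y{\left(U,H \right)} = U + 5 = 5 + U$)
$S{\left(k,D \right)} = D + k$
$S{\left(l,2 \right)} \left(- \frac{-659 + 128}{Y{\left(-24,-9 \right)} + 608} + 938\right) = \left(2 - 29\right) \left(- \frac{-659 + 128}{\left(5 - 24\right) + 608} + 938\right) = - 27 \left(- \frac{-531}{-19 + 608} + 938\right) = - 27 \left(- \frac{-531}{589} + 938\right) = - 27 \left(\left(-1\right) \left(- \frac{531}{589}\right) + 938\right) = - 27 \left(\frac{531}{589} + 938\right) = \left(-27\right) \frac{553013}{589} = - \frac{14931351}{589}$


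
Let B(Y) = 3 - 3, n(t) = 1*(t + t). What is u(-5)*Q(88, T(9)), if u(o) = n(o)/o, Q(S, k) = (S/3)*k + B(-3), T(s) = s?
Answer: 528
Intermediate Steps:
n(t) = 2*t (n(t) = 1*(2*t) = 2*t)
B(Y) = 0
Q(S, k) = S*k/3 (Q(S, k) = (S/3)*k + 0 = S*k/3 + 0 = S*k/3)
u(o) = 2 (u(o) = (2*o)/o = 2)
u(-5)*Q(88, T(9)) = 2*((⅓)*88*9) = 2*264 = 528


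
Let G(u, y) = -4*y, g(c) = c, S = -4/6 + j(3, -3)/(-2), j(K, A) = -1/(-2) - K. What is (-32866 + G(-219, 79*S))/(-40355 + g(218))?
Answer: 99151/120411 ≈ 0.82344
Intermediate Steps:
j(K, A) = ½ - K (j(K, A) = -1*(-½) - K = ½ - K)
S = 7/12 (S = -4/6 + (½ - 1*3)/(-2) = -4*⅙ + (½ - 3)*(-½) = -⅔ - 5/2*(-½) = -⅔ + 5/4 = 7/12 ≈ 0.58333)
(-32866 + G(-219, 79*S))/(-40355 + g(218)) = (-32866 - 316*7/12)/(-40355 + 218) = (-32866 - 4*553/12)/(-40137) = (-32866 - 553/3)*(-1/40137) = -99151/3*(-1/40137) = 99151/120411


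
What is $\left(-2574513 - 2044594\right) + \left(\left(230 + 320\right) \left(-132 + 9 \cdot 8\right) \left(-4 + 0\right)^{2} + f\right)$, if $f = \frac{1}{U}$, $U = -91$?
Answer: $- \frac{468386738}{91} \approx -5.1471 \cdot 10^{6}$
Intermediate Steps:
$f = - \frac{1}{91}$ ($f = \frac{1}{-91} = - \frac{1}{91} \approx -0.010989$)
$\left(-2574513 - 2044594\right) + \left(\left(230 + 320\right) \left(-132 + 9 \cdot 8\right) \left(-4 + 0\right)^{2} + f\right) = \left(-2574513 - 2044594\right) + \left(\left(230 + 320\right) \left(-132 + 9 \cdot 8\right) \left(-4 + 0\right)^{2} - \frac{1}{91}\right) = -4619107 + \left(550 \left(-132 + 72\right) \left(-4\right)^{2} - \frac{1}{91}\right) = -4619107 + \left(550 \left(-60\right) 16 - \frac{1}{91}\right) = -4619107 - \frac{48048001}{91} = - \frac{468386738}{91}$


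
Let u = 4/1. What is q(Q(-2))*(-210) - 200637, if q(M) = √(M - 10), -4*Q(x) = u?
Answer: -200637 - 210*I*√11 ≈ -2.0064e+5 - 696.49*I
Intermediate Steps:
u = 4 (u = 4*1 = 4)
Q(x) = -1 (Q(x) = -¼*4 = -1)
q(M) = √(-10 + M)
q(Q(-2))*(-210) - 200637 = √(-10 - 1)*(-210) - 200637 = √(-11)*(-210) - 200637 = (I*√11)*(-210) - 200637 = -210*I*√11 - 200637 = -200637 - 210*I*√11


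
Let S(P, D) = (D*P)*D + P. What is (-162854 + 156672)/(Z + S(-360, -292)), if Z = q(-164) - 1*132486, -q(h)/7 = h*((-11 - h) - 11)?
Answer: 3091/15332435 ≈ 0.00020160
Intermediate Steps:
q(h) = -7*h*(-22 - h) (q(h) = -7*h*((-11 - h) - 11) = -7*h*(-22 - h))
Z = 30530 (Z = 7*(-164)*(22 - 164) - 1*132486 = 7*(-164)*(-142) - 132486 = 163016 - 132486 = 30530)
S(P, D) = P + P*D² (S(P, D) = P*D² + P = P + P*D²)
(-162854 + 156672)/(Z + S(-360, -292)) = (-162854 + 156672)/(30530 - 360*(1 + (-292)²)) = -6182/(30530 - 360*(1 + 85264)) = -6182/(30530 - 360*85265) = -6182/(30530 - 30695400) = -6182/(-30664870) = -6182*(-1/30664870) = 3091/15332435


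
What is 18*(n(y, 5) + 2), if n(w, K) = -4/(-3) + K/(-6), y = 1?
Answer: 45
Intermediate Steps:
n(w, K) = 4/3 - K/6 (n(w, K) = -4*(-⅓) + K*(-⅙) = 4/3 - K/6)
18*(n(y, 5) + 2) = 18*((4/3 - ⅙*5) + 2) = 18*((4/3 - ⅚) + 2) = 18*(½ + 2) = 18*(5/2) = 45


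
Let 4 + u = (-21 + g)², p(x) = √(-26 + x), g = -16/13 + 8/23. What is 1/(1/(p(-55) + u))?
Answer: 42453245/89401 + 9*I ≈ 474.86 + 9.0*I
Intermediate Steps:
g = -264/299 (g = -16*1/13 + 8*(1/23) = -16/13 + 8/23 = -264/299 ≈ -0.88294)
u = 42453245/89401 (u = -4 + (-21 - 264/299)² = -4 + (-6543/299)² = -4 + 42810849/89401 = 42453245/89401 ≈ 474.86)
1/(1/(p(-55) + u)) = 1/(1/(√(-26 - 55) + 42453245/89401)) = 1/(1/(√(-81) + 42453245/89401)) = 1/(1/(9*I + 42453245/89401)) = 1/(1/(42453245/89401 + 9*I)) = 1/(7992538801*(42453245/89401 - 9*I)/1802925406672906) = 42453245/89401 + 9*I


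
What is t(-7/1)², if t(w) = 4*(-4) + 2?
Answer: 196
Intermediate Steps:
t(w) = -14 (t(w) = -16 + 2 = -14)
t(-7/1)² = (-14)² = 196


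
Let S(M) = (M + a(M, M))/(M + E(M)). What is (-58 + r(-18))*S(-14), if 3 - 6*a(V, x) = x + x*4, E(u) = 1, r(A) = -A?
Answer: -220/39 ≈ -5.6410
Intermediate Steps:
a(V, x) = ½ - 5*x/6 (a(V, x) = ½ - (x + x*4)/6 = ½ - (x + 4*x)/6 = ½ - 5*x/6)
S(M) = (½ + M/6)/(1 + M) (S(M) = (M + (½ - 5*M/6))/(M + 1) = (½ + M/6)/(1 + M))
(-58 + r(-18))*S(-14) = (-58 - 1*(-18))*((3 - 14)/(6*(1 - 14))) = (-58 + 18)*((⅙)*(-11)/(-13)) = -20*(-1)*(-11)/(3*13) = -40*11/78 = -220/39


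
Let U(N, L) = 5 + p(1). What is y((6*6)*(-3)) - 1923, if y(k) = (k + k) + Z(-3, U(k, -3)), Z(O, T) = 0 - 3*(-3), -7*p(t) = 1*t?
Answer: -2130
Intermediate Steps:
p(t) = -t/7
U(N, L) = 34/7 (U(N, L) = 5 - ⅐*1 = 5 - ⅐ = 34/7)
Z(O, T) = 9 (Z(O, T) = 0 + 9 = 9)
y(k) = 9 + 2*k (y(k) = (k + k) + 9 = 2*k + 9 = 9 + 2*k)
y((6*6)*(-3)) - 1923 = (9 + 2*((6*6)*(-3))) - 1923 = (9 + 2*(36*(-3))) - 1923 = (9 + 2*(-108)) - 1923 = (9 - 216) - 1923 = -207 - 1923 = -2130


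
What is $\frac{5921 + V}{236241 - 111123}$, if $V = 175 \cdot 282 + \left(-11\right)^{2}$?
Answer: $\frac{9232}{20853} \approx 0.44272$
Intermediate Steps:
$V = 49471$ ($V = 49350 + 121 = 49471$)
$\frac{5921 + V}{236241 - 111123} = \frac{5921 + 49471}{236241 - 111123} = \frac{55392}{125118} = 55392 \cdot \frac{1}{125118} = \frac{9232}{20853}$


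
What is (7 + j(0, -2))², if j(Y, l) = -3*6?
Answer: 121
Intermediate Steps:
j(Y, l) = -18
(7 + j(0, -2))² = (7 - 18)² = (-11)² = 121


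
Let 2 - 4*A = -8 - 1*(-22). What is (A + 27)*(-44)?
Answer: -1056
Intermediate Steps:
A = -3 (A = ½ - (-8 - 1*(-22))/4 = ½ - (-8 + 22)/4 = ½ - ¼*14 = ½ - 7/2 = -3)
(A + 27)*(-44) = (-3 + 27)*(-44) = 24*(-44) = -1056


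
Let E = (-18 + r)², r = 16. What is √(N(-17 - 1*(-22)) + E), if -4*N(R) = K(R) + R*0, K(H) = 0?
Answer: 2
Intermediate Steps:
E = 4 (E = (-18 + 16)² = (-2)² = 4)
N(R) = 0 (N(R) = -(0 + R*0)/4 = -(0 + 0)/4 = -¼*0 = 0)
√(N(-17 - 1*(-22)) + E) = √(0 + 4) = √4 = 2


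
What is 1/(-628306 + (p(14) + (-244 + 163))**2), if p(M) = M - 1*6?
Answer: -1/622977 ≈ -1.6052e-6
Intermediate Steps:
p(M) = -6 + M (p(M) = M - 6 = -6 + M)
1/(-628306 + (p(14) + (-244 + 163))**2) = 1/(-628306 + ((-6 + 14) + (-244 + 163))**2) = 1/(-628306 + (8 - 81)**2) = 1/(-628306 + (-73)**2) = 1/(-628306 + 5329) = 1/(-622977) = -1/622977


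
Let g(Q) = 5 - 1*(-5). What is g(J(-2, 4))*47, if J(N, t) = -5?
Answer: 470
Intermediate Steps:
g(Q) = 10 (g(Q) = 5 + 5 = 10)
g(J(-2, 4))*47 = 10*47 = 470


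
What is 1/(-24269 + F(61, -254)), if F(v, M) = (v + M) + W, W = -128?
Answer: -1/24590 ≈ -4.0667e-5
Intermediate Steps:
F(v, M) = -128 + M + v (F(v, M) = (v + M) - 128 = (M + v) - 128 = -128 + M + v)
1/(-24269 + F(61, -254)) = 1/(-24269 + (-128 - 254 + 61)) = 1/(-24269 - 321) = 1/(-24590) = -1/24590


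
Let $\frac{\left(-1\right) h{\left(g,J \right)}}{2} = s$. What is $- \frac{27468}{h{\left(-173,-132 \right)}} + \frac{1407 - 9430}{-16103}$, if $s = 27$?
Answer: $\frac{24597247}{48309} \approx 509.17$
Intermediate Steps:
$h{\left(g,J \right)} = -54$ ($h{\left(g,J \right)} = \left(-2\right) 27 = -54$)
$- \frac{27468}{h{\left(-173,-132 \right)}} + \frac{1407 - 9430}{-16103} = - \frac{27468}{-54} + \frac{1407 - 9430}{-16103} = \left(-27468\right) \left(- \frac{1}{54}\right) + \left(1407 - 9430\right) \left(- \frac{1}{16103}\right) = \frac{1526}{3} - - \frac{8023}{16103} = \frac{1526}{3} + \frac{8023}{16103} = \frac{24597247}{48309}$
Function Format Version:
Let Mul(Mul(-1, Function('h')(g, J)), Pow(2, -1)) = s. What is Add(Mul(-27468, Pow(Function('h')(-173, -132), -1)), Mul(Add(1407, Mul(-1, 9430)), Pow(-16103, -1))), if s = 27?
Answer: Rational(24597247, 48309) ≈ 509.17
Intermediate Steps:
Function('h')(g, J) = -54 (Function('h')(g, J) = Mul(-2, 27) = -54)
Add(Mul(-27468, Pow(Function('h')(-173, -132), -1)), Mul(Add(1407, Mul(-1, 9430)), Pow(-16103, -1))) = Add(Mul(-27468, Pow(-54, -1)), Mul(Add(1407, Mul(-1, 9430)), Pow(-16103, -1))) = Add(Mul(-27468, Rational(-1, 54)), Mul(Add(1407, -9430), Rational(-1, 16103))) = Add(Rational(1526, 3), Mul(-8023, Rational(-1, 16103))) = Add(Rational(1526, 3), Rational(8023, 16103)) = Rational(24597247, 48309)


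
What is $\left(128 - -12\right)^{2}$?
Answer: $19600$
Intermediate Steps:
$\left(128 - -12\right)^{2} = \left(128 + \left(-20 + 32\right)\right)^{2} = \left(128 + 12\right)^{2} = 140^{2} = 19600$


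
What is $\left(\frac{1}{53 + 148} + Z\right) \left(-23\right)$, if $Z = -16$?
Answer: $\frac{73945}{201} \approx 367.89$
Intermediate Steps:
$\left(\frac{1}{53 + 148} + Z\right) \left(-23\right) = \left(\frac{1}{53 + 148} - 16\right) \left(-23\right) = \left(\frac{1}{201} - 16\right) \left(-23\right) = \left(- \frac{3215}{201}\right) \left(-23\right) = \frac{73945}{201}$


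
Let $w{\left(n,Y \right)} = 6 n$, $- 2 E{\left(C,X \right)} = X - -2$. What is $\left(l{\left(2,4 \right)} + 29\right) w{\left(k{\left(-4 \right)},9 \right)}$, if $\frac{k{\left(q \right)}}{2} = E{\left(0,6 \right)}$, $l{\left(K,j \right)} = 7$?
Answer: $-1728$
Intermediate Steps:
$E{\left(C,X \right)} = -1 - \frac{X}{2}$ ($E{\left(C,X \right)} = - \frac{X - -2}{2} = - \frac{X + 2}{2} = - \frac{2 + X}{2} = -1 - \frac{X}{2}$)
$k{\left(q \right)} = -8$ ($k{\left(q \right)} = 2 \left(-1 - 3\right) = 2 \left(-4\right) = -8$)
$\left(l{\left(2,4 \right)} + 29\right) w{\left(k{\left(-4 \right)},9 \right)} = \left(7 + 29\right) 6 \left(-8\right) = 36 \left(-48\right) = -1728$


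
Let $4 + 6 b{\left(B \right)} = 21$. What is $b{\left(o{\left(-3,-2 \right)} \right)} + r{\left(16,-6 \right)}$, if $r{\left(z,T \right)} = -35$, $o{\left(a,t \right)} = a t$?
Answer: $- \frac{193}{6} \approx -32.167$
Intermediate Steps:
$b{\left(B \right)} = \frac{17}{6}$ ($b{\left(B \right)} = - \frac{2}{3} + \frac{1}{6} \cdot 21 = - \frac{2}{3} + \frac{7}{2} = \frac{17}{6}$)
$b{\left(o{\left(-3,-2 \right)} \right)} + r{\left(16,-6 \right)} = \frac{17}{6} - 35 = - \frac{193}{6}$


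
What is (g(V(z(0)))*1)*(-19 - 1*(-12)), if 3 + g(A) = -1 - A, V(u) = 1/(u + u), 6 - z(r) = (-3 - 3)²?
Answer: 1673/60 ≈ 27.883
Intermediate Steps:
z(r) = -30 (z(r) = 6 - (-3 - 3)² = 6 - 1*(-6)² = 6 - 1*36 = 6 - 36 = -30)
V(u) = 1/(2*u)
g(A) = -4 - A (g(A) = -3 + (-1 - A) = -4 - A)
(g(V(z(0)))*1)*(-19 - 1*(-12)) = ((-4 - 1/(2*(-30)))*1)*(-19 - 1*(-12)) = ((-4 - (-1)/(2*30))*1)*(-19 + 12) = ((-4 - 1*(-1/60))*1)*(-7) = ((-4 + 1/60)*1)*(-7) = -239/60*1*(-7) = -239/60*(-7) = 1673/60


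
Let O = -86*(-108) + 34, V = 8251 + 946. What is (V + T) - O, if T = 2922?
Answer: 2797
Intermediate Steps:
V = 9197
O = 9322 (O = 9288 + 34 = 9322)
(V + T) - O = (9197 + 2922) - 1*9322 = 12119 - 9322 = 2797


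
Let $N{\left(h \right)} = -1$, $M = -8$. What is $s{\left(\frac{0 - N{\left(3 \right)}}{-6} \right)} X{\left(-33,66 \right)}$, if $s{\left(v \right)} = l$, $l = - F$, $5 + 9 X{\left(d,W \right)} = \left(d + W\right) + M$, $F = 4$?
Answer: $- \frac{80}{9} \approx -8.8889$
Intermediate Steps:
$X{\left(d,W \right)} = - \frac{13}{9} + \frac{W}{9} + \frac{d}{9}$ ($X{\left(d,W \right)} = - \frac{5}{9} + \frac{\left(d + W\right) - 8}{9} = - \frac{5}{9} + \frac{\left(W + d\right) - 8}{9} = - \frac{5}{9} + \frac{-8 + W + d}{9} = - \frac{5}{9} + \left(- \frac{8}{9} + \frac{W}{9} + \frac{d}{9}\right) = - \frac{13}{9} + \frac{W}{9} + \frac{d}{9}$)
$l = -4$ ($l = \left(-1\right) 4 = -4$)
$s{\left(v \right)} = -4$
$s{\left(\frac{0 - N{\left(3 \right)}}{-6} \right)} X{\left(-33,66 \right)} = - 4 \left(- \frac{13}{9} + \frac{1}{9} \cdot 66 + \frac{1}{9} \left(-33\right)\right) = - 4 \left(- \frac{13}{9} + \frac{22}{3} - \frac{11}{3}\right) = \left(-4\right) \frac{20}{9} = - \frac{80}{9}$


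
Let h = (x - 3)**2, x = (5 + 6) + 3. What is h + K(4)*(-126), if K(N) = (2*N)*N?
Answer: -3911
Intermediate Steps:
x = 14 (x = 11 + 3 = 14)
K(N) = 2*N**2
h = 121 (h = (14 - 3)**2 = 11**2 = 121)
h + K(4)*(-126) = 121 + (2*4**2)*(-126) = 121 + (2*16)*(-126) = 121 + 32*(-126) = 121 - 4032 = -3911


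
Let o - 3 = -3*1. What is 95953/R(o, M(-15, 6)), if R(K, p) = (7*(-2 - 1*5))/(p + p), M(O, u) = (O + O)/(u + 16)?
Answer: 261690/49 ≈ 5340.6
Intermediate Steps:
o = 0 (o = 3 - 3*1 = 3 - 3 = 0)
M(O, u) = 2*O/(16 + u) (M(O, u) = (2*O)/(16 + u) = 2*O/(16 + u))
R(K, p) = -49/(2*p) (R(K, p) = (7*(-2 - 5))/((2*p)) = (7*(-7))*(1/(2*p)) = -49/(2*p))
95953/R(o, M(-15, 6)) = 95953/((-49/(2*(2*(-15)/(16 + 6))))) = 95953/((-49/(2*(2*(-15)/22)))) = 95953/((-49/(2*(2*(-15)*(1/22))))) = 95953/((-49/(2*(-15/11)))) = 95953/((-49/2*(-11/15))) = 95953/(539/30) = 95953*(30/539) = 261690/49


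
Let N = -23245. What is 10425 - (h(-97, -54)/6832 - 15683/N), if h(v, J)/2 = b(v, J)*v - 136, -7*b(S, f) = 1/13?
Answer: 75324872751707/7225847720 ≈ 10424.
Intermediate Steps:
b(S, f) = -1/91 (b(S, f) = -1/7/13 = -1/7*1/13 = -1/91)
h(v, J) = -272 - 2*v/91 (h(v, J) = 2*(-v/91 - 136) = 2*(-136 - v/91) = -272 - 2*v/91)
10425 - (h(-97, -54)/6832 - 15683/N) = 10425 - ((-272 - 2/91*(-97))/6832 - 15683/(-23245)) = 10425 - ((-272 + 194/91)*(1/6832) - 15683*(-1/23245)) = 10425 - (-24558/91*1/6832 + 15683/23245) = 10425 - (-12279/310856 + 15683/23245) = 10425 - 1*4589729293/7225847720 = 10425 - 4589729293/7225847720 = 75324872751707/7225847720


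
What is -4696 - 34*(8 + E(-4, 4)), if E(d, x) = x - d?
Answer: -5240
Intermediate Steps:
-4696 - 34*(8 + E(-4, 4)) = -4696 - 34*(8 + (4 - 1*(-4))) = -4696 - 34*(8 + (4 + 4)) = -4696 - 34*(8 + 8) = -4696 - 34*16 = -4696 - 1*544 = -4696 - 544 = -5240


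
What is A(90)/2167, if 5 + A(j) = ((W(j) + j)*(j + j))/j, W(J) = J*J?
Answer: 16375/2167 ≈ 7.5565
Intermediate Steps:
W(J) = J²
A(j) = -5 + 2*j + 2*j² (A(j) = -5 + ((j² + j)*(j + j))/j = -5 + ((j + j²)*(2*j))/j = -5 + (2*j*(j + j²))/j = -5 + (2*j + 2*j²) = -5 + 2*j + 2*j²)
A(90)/2167 = (-5 + 2*90 + 2*90²)/2167 = (-5 + 180 + 2*8100)*(1/2167) = (-5 + 180 + 16200)*(1/2167) = 16375*(1/2167) = 16375/2167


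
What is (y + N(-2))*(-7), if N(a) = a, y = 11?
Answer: -63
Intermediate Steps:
(y + N(-2))*(-7) = (11 - 2)*(-7) = 9*(-7) = -63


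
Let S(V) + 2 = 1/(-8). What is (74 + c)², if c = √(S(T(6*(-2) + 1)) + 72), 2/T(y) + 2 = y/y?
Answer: (296 + √1118)²/16 ≈ 6783.0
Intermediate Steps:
T(y) = -2 (T(y) = 2/(-2 + y/y) = 2/(-2 + 1) = 2/(-1) = 2*(-1) = -2)
S(V) = -17/8 (S(V) = -2 + 1/(-8) = -2 - ⅛ = -17/8)
c = √1118/4 (c = √(-17/8 + 72) = √(559/8) = √1118/4 ≈ 8.3591)
(74 + c)² = (74 + √1118/4)²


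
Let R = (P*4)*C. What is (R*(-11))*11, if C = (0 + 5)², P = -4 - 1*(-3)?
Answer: 12100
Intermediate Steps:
P = -1 (P = -4 + 3 = -1)
C = 25 (C = 5² = 25)
R = -100 (R = -1*4*25 = -4*25 = -100)
(R*(-11))*11 = -100*(-11)*11 = 1100*11 = 12100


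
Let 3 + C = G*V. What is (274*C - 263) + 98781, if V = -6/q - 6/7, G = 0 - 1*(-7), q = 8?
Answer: 189227/2 ≈ 94614.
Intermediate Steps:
G = 7 (G = 0 + 7 = 7)
V = -45/28 (V = -6/8 - 6/7 = -6*⅛ - 6*⅐ = -¾ - 6/7 = -45/28 ≈ -1.6071)
C = -57/4 (C = -3 + 7*(-45/28) = -3 - 45/4 = -57/4 ≈ -14.250)
(274*C - 263) + 98781 = (274*(-57/4) - 263) + 98781 = (-7809/2 - 263) + 98781 = -8335/2 + 98781 = 189227/2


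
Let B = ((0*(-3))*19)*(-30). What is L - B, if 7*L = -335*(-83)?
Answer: 27805/7 ≈ 3972.1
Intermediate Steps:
L = 27805/7 (L = (-335*(-83))/7 = (⅐)*27805 = 27805/7 ≈ 3972.1)
B = 0 (B = (0*19)*(-30) = 0*(-30) = 0)
L - B = 27805/7 - 1*0 = 27805/7 + 0 = 27805/7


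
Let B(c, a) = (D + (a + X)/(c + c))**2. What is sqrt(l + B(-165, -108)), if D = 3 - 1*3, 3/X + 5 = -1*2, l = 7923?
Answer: sqrt(38823229)/70 ≈ 89.012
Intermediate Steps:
X = -3/7 (X = 3/(-5 - 1*2) = 3/(-5 - 2) = 3/(-7) = 3*(-1/7) = -3/7 ≈ -0.42857)
D = 0 (D = 3 - 3 = 0)
B(c, a) = (-3/7 + a)**2/(4*c**2) (B(c, a) = (0 + (a - 3/7)/(c + c))**2 = (0 + (-3/7 + a)/((2*c)))**2 = (0 + (-3/7 + a)*(1/(2*c)))**2 = (0 + (-3/7 + a)/(2*c))**2 = ((-3/7 + a)/(2*c))**2 = (-3/7 + a)**2/(4*c**2))
sqrt(l + B(-165, -108)) = sqrt(7923 + (1/196)*(-3 + 7*(-108))**2/(-165)**2) = sqrt(7923 + (1/196)*(1/27225)*(-3 - 756)**2) = sqrt(7923 + (1/196)*(1/27225)*(-759)**2) = sqrt(7923 + (1/196)*(1/27225)*576081) = sqrt(7923 + 529/4900) = sqrt(38823229/4900) = sqrt(38823229)/70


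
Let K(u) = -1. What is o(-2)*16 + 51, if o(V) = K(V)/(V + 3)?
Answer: 35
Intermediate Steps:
o(V) = -1/(3 + V) (o(V) = -1/(V + 3) = -1/(3 + V))
o(-2)*16 + 51 = -1/(3 - 2)*16 + 51 = -1/1*16 + 51 = -1*1*16 + 51 = -1*16 + 51 = -16 + 51 = 35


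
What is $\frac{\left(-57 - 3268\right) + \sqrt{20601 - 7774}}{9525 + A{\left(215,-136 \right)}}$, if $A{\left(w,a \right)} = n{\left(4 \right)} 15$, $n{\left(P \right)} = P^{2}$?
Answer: $- \frac{95}{279} + \frac{\sqrt{12827}}{9765} \approx -0.3289$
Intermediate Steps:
$A{\left(w,a \right)} = 240$ ($A{\left(w,a \right)} = 4^{2} \cdot 15 = 16 \cdot 15 = 240$)
$\frac{\left(-57 - 3268\right) + \sqrt{20601 - 7774}}{9525 + A{\left(215,-136 \right)}} = \frac{\left(-57 - 3268\right) + \sqrt{20601 - 7774}}{9525 + 240} = \frac{\left(-57 - 3268\right) + \sqrt{12827}}{9765} = \left(-3325 + \sqrt{12827}\right) \frac{1}{9765} = - \frac{95}{279} + \frac{\sqrt{12827}}{9765}$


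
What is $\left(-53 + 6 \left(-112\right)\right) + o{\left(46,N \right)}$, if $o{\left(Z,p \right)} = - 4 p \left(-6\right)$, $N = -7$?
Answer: $-893$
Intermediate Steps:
$o{\left(Z,p \right)} = 24 p$
$\left(-53 + 6 \left(-112\right)\right) + o{\left(46,N \right)} = \left(-53 + 6 \left(-112\right)\right) + 24 \left(-7\right) = \left(-53 - 672\right) - 168 = -725 - 168 = -893$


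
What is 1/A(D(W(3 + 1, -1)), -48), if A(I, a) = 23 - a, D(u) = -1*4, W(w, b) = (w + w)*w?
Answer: 1/71 ≈ 0.014085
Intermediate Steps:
W(w, b) = 2*w² (W(w, b) = (2*w)*w = 2*w²)
D(u) = -4
1/A(D(W(3 + 1, -1)), -48) = 1/(23 - 1*(-48)) = 1/(23 + 48) = 1/71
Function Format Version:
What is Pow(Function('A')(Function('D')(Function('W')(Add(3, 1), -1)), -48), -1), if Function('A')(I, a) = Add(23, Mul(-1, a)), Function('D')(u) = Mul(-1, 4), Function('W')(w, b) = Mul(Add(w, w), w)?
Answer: Rational(1, 71) ≈ 0.014085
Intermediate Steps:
Function('W')(w, b) = Mul(2, Pow(w, 2)) (Function('W')(w, b) = Mul(Mul(2, w), w) = Mul(2, Pow(w, 2)))
Function('D')(u) = -4
Pow(Function('A')(Function('D')(Function('W')(Add(3, 1), -1)), -48), -1) = Pow(Add(23, Mul(-1, -48)), -1) = Pow(Add(23, 48), -1) = Pow(71, -1) = Rational(1, 71)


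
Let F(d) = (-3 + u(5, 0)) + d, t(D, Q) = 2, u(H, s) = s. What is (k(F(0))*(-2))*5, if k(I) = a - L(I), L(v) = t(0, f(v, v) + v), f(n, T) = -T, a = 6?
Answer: -40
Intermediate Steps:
L(v) = 2
F(d) = -3 + d (F(d) = (-3 + 0) + d = -3 + d)
k(I) = 4 (k(I) = 6 - 1*2 = 6 - 2 = 4)
(k(F(0))*(-2))*5 = (4*(-2))*5 = -8*5 = -40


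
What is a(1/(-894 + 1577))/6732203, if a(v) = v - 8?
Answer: -5463/4598094649 ≈ -1.1881e-6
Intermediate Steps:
a(v) = -8 + v
a(1/(-894 + 1577))/6732203 = (-8 + 1/(-894 + 1577))/6732203 = (-8 + 1/683)*(1/6732203) = -5463/683*1/6732203 = -5463/4598094649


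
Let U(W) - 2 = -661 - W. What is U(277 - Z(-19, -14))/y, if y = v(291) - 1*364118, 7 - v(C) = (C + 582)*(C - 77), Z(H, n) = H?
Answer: 955/550933 ≈ 0.0017334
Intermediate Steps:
v(C) = 7 - (-77 + C)*(582 + C) (v(C) = 7 - (C + 582)*(C - 77) = 7 - (582 + C)*(-77 + C) = 7 - (-77 + C)*(582 + C))
U(W) = -659 - W (U(W) = 2 + (-661 - W) = -659 - W)
y = -550933 (y = (44821 - 1*291² - 505*291) - 1*364118 = (44821 - 1*84681 - 146955) - 364118 = (44821 - 84681 - 146955) - 364118 = -186815 - 364118 = -550933)
U(277 - Z(-19, -14))/y = (-659 - (277 - 1*(-19)))/(-550933) = (-659 - (277 + 19))*(-1/550933) = (-659 - 1*296)*(-1/550933) = (-659 - 296)*(-1/550933) = -955*(-1/550933) = 955/550933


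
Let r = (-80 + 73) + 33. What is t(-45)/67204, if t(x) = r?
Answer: 13/33602 ≈ 0.00038688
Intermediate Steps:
r = 26 (r = -7 + 33 = 26)
t(x) = 26
t(-45)/67204 = 26/67204 = 26*(1/67204) = 13/33602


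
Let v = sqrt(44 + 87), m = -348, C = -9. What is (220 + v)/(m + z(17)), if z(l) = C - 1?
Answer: -110/179 - sqrt(131)/358 ≈ -0.64650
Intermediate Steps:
v = sqrt(131) ≈ 11.446
z(l) = -10 (z(l) = -9 - 1 = -10)
(220 + v)/(m + z(17)) = (220 + sqrt(131))/(-348 - 10) = (220 + sqrt(131))/(-358) = (220 + sqrt(131))*(-1/358) = -110/179 - sqrt(131)/358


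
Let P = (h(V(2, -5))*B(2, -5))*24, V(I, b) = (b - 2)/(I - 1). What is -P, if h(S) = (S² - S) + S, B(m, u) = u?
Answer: 5880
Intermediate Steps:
V(I, b) = (-2 + b)/(-1 + I)
h(S) = S²
P = -5880 (P = (((-2 - 5)/(-1 + 2))²*(-5))*24 = ((-7/1)²*(-5))*24 = ((1*(-7))²*(-5))*24 = ((-7)²*(-5))*24 = (49*(-5))*24 = -245*24 = -5880)
-P = -1*(-5880) = 5880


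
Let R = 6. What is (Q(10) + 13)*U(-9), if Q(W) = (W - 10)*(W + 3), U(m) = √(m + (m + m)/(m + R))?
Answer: 13*I*√3 ≈ 22.517*I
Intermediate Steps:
U(m) = √(m + 2*m/(6 + m)) (U(m) = √(m + (m + m)/(m + 6)) = √(m + (2*m)/(6 + m)) = √(m + 2*m/(6 + m)))
Q(W) = (-10 + W)*(3 + W)
(Q(10) + 13)*U(-9) = ((-30 + 10² - 7*10) + 13)*√(-9*(8 - 9)/(6 - 9)) = ((-30 + 100 - 70) + 13)*√(-9*(-1)/(-3)) = (0 + 13)*√(-9*(-⅓)*(-1)) = 13*√(-3) = 13*(I*√3) = 13*I*√3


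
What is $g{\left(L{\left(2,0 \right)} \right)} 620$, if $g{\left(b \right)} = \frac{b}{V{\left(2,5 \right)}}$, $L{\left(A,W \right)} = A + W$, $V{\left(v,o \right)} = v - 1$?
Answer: $1240$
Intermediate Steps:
$V{\left(v,o \right)} = -1 + v$ ($V{\left(v,o \right)} = v - 1 = -1 + v$)
$g{\left(b \right)} = b$ ($g{\left(b \right)} = \frac{b}{-1 + 2} = \frac{b}{1} = b 1 = b$)
$g{\left(L{\left(2,0 \right)} \right)} 620 = \left(2 + 0\right) 620 = 2 \cdot 620 = 1240$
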